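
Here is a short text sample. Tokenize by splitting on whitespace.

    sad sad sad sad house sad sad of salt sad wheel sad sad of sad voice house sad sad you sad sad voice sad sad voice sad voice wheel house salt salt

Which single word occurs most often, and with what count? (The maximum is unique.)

"sad", 17 times

Unigram frequencies (highest first):
  sad: 17
  voice: 4
  house: 3
  salt: 3
  of: 2
  wheel: 2
  … (1 more, each ≤ 1)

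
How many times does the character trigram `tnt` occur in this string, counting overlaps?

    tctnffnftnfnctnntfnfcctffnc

Sliding a length-3 window over the 27 characters (25 positions):
  (no match at any position)

0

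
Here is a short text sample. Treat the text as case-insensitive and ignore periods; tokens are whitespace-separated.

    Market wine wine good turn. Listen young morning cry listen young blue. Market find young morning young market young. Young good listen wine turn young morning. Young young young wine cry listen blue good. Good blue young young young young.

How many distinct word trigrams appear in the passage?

35

40 tokens → 38 trigram windows in total.
Repeated trigrams (each contributes count−1 duplicates):
  young young young: 3
  young morning young: 2
3 duplicate windows → 38 − 3 = 35 distinct.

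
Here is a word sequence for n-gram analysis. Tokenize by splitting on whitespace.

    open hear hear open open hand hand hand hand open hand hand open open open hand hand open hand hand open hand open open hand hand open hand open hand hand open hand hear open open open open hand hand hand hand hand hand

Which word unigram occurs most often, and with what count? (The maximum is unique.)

"hand", 23 times

Unigram frequencies (highest first):
  hand: 23
  open: 18
  hear: 3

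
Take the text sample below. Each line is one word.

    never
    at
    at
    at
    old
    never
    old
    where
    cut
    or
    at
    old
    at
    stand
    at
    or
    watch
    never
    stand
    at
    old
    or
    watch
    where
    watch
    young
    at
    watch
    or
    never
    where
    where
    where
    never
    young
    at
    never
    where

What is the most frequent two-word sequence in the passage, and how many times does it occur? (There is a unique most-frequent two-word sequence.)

"at old", 3 times

Bigram frequencies (highest first):
  at old: 3
  at at: 2
  stand at: 2
  or watch: 2
  young at: 2
  never where: 2
  … (23 more, each ≤ 2)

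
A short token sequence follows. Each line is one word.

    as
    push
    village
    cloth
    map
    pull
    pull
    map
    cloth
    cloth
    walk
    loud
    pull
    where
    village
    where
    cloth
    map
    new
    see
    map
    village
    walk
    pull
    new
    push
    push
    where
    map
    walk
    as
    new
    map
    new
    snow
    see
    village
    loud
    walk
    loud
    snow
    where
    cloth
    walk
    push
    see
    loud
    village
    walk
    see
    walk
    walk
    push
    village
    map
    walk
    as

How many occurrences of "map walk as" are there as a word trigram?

2

Scanning the 55 overlapping trigram windows for "map walk as":
  position 29–31: map walk as
  position 55–57: map walk as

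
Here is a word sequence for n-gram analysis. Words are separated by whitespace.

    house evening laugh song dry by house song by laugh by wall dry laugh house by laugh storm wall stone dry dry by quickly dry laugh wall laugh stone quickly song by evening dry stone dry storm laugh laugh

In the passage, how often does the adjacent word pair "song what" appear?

0

Scanning the 38 overlapping bigram windows for "song what":
  (none found)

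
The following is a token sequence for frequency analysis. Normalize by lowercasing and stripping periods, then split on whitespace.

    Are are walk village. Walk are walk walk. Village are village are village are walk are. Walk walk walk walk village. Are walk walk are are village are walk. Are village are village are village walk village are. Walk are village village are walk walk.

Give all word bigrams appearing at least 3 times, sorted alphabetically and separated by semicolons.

are village; are walk; village are; walk are; walk village; walk walk

Bigram counts meeting the condition (at least 3 times):
  are village: 7
  are walk: 8
  village are: 9
  walk are: 5
  walk village: 4
  walk walk: 6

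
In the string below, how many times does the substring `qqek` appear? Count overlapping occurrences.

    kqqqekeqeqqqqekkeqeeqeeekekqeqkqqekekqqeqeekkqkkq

3

Sliding a length-4 window over the 49 characters (46 positions):
  position 3–6: qqek
  position 12–15: qqek
  position 32–35: qqek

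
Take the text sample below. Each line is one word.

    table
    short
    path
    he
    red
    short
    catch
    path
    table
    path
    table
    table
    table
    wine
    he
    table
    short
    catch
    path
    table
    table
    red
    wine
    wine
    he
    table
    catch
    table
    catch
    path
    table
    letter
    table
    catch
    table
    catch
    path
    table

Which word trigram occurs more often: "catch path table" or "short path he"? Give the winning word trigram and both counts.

"catch path table" (4 vs 1)

"catch path table": 4 occurrences
"short path he": 1 occurrence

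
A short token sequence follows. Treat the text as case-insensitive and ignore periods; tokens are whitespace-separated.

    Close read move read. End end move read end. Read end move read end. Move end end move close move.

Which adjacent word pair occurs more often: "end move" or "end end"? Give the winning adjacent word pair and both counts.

"end move" (4 vs 2)

"end move": 4 occurrences
"end end": 2 occurrences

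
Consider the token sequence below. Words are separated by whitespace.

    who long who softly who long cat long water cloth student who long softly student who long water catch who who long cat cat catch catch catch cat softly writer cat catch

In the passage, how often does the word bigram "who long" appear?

Scanning the 31 overlapping bigram windows for "who long":
  position 1–2: who long
  position 5–6: who long
  position 12–13: who long
  position 16–17: who long
  position 21–22: who long

5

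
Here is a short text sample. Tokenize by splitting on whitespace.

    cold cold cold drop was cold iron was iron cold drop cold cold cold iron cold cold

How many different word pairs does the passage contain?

17 tokens → 16 bigram windows in total.
Repeated bigrams (each contributes count−1 duplicates):
  cold cold: 5
  cold drop: 2
  cold iron: 2
  iron cold: 2
7 duplicate windows → 16 − 7 = 9 distinct.

9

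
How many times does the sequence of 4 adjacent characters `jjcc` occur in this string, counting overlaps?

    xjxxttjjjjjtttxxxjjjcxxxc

Sliding a length-4 window over the 25 characters (22 positions):
  (no match at any position)

0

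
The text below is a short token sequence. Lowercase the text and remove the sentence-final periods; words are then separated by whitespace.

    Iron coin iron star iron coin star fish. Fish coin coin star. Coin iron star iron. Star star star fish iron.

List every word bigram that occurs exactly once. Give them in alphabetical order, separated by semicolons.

Bigram counts meeting the condition (exactly once):
  coin coin: 1
  fish coin: 1
  fish fish: 1
  fish iron: 1
  star coin: 1

coin coin; fish coin; fish fish; fish iron; star coin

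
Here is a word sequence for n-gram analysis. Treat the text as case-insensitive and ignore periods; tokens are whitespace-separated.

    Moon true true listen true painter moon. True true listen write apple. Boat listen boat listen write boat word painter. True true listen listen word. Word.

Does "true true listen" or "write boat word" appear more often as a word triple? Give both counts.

"true true listen" (3 vs 1)

"true true listen": 3 occurrences
"write boat word": 1 occurrence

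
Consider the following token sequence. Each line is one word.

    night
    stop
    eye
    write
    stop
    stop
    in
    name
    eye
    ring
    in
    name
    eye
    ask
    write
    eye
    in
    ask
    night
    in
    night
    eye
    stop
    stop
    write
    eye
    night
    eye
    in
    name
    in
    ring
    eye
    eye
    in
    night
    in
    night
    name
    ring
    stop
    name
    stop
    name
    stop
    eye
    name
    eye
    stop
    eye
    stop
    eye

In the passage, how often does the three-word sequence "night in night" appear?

Scanning the 50 overlapping trigram windows for "night in night":
  position 19–21: night in night
  position 36–38: night in night

2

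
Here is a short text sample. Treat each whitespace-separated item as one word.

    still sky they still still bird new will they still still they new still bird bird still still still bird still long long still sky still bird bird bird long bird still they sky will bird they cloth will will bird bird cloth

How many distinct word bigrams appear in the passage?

43 tokens → 42 bigram windows in total.
Repeated bigrams (each contributes count−1 duplicates):
  bird bird: 4
  still bird: 4
  still still: 4
  bird still: 3
  still sky: 2
  still they: 2
  they still: 2
  will bird: 2
15 duplicate windows → 42 − 15 = 27 distinct.

27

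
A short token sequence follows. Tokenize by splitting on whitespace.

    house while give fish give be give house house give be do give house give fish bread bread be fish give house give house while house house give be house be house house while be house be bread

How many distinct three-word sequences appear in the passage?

32

38 tokens → 36 trigram windows in total.
Repeated trigrams (each contributes count−1 duplicates):
  be house be: 2
  give house give: 2
  house give be: 2
  house house give: 2
4 duplicate windows → 36 − 4 = 32 distinct.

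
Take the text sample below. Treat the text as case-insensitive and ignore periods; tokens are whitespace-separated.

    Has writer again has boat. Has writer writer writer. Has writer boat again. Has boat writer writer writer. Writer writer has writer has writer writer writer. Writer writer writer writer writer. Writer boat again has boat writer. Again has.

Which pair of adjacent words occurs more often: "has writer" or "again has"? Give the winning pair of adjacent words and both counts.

"has writer": 5 occurrences
"again has": 4 occurrences

"has writer" (5 vs 4)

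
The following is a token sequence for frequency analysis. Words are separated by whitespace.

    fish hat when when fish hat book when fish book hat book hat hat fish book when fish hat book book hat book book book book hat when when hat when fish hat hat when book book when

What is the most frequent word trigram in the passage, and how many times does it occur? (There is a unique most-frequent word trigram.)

"when fish hat", 3 times

Trigram frequencies (highest first):
  when fish hat: 3
  hat when when: 2
  fish hat book: 2
  book when fish: 2
  book hat book: 2
  hat book book: 2
  … (21 more, each ≤ 2)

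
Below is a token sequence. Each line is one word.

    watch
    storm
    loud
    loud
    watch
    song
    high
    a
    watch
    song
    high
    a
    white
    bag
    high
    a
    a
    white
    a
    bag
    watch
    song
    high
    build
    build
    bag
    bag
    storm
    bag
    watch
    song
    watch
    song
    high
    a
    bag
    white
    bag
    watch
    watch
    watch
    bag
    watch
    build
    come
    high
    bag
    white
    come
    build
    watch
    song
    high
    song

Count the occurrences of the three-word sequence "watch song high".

5

Scanning the 52 overlapping trigram windows for "watch song high":
  position 5–7: watch song high
  position 9–11: watch song high
  position 21–23: watch song high
  position 32–34: watch song high
  position 51–53: watch song high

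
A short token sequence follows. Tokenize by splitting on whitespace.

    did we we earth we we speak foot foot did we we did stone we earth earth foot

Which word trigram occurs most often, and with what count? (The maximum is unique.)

Trigram frequencies (highest first):
  did we we: 2
  we we earth: 1
  we earth we: 1
  earth we we: 1
  we we speak: 1
  we speak foot: 1
  … (9 more, each ≤ 1)

"did we we", 2 times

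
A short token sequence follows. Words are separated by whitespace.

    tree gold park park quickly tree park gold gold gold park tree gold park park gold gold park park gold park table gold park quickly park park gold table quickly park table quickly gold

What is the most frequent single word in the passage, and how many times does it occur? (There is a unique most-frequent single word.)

"park", 13 times

Unigram frequencies (highest first):
  park: 13
  gold: 11
  quickly: 4
  tree: 3
  table: 3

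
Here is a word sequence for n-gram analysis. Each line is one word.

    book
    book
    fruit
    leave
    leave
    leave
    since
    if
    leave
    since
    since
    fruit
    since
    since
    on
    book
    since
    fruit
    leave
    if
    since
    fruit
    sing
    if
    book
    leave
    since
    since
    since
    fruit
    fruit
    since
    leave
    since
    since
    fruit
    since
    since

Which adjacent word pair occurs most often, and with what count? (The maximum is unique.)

"since since", 6 times

Bigram frequencies (highest first):
  since since: 6
  since fruit: 5
  leave since: 4
  fruit since: 3
  fruit leave: 2
  leave leave: 2
  … (15 more, each ≤ 1)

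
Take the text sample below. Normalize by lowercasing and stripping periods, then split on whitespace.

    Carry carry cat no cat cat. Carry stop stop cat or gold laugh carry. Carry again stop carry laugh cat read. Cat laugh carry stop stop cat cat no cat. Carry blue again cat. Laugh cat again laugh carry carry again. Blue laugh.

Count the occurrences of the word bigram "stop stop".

Scanning the 42 overlapping bigram windows for "stop stop":
  position 8–9: stop stop
  position 25–26: stop stop

2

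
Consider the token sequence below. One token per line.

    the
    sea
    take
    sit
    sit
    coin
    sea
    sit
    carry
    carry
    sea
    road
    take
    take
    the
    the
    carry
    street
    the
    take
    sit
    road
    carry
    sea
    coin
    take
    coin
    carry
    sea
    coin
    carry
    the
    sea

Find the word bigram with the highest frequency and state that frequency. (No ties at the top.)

"carry sea", 3 times

Bigram frequencies (highest first):
  carry sea: 3
  the sea: 2
  take sit: 2
  sea coin: 2
  coin carry: 2
  sea take: 1
  … (20 more, each ≤ 1)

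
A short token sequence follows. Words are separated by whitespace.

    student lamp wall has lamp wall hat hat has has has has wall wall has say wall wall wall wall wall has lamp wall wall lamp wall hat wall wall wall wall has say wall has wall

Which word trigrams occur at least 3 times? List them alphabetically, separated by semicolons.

Trigram counts meeting the condition (at least 3 times):
  wall wall has: 3
  wall wall wall: 5

wall wall has; wall wall wall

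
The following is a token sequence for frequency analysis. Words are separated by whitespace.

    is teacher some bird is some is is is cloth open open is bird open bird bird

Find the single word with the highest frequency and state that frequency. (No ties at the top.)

Unigram frequencies (highest first):
  is: 6
  bird: 4
  open: 3
  some: 2
  teacher: 1
  cloth: 1

"is", 6 times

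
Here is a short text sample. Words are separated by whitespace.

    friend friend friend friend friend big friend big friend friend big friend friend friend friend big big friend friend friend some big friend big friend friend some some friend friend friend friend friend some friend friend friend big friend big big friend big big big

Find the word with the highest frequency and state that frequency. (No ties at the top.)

Unigram frequencies (highest first):
  friend: 28
  big: 13
  some: 4

"friend", 28 times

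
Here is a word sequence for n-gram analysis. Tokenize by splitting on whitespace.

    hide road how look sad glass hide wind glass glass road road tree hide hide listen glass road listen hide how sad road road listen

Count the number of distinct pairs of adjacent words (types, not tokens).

25 tokens → 24 bigram windows in total.
Repeated bigrams (each contributes count−1 duplicates):
  glass road: 2
  road listen: 2
  road road: 2
3 duplicate windows → 24 − 3 = 21 distinct.

21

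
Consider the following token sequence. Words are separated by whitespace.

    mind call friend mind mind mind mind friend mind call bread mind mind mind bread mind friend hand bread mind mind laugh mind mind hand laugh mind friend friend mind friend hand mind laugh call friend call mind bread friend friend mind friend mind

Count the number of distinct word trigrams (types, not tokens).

44 tokens → 42 trigram windows in total.
Repeated trigrams (each contributes count−1 duplicates):
  mind mind mind: 3
  bread mind mind: 2
  friend friend mind: 2
  friend mind friend: 2
  mind friend hand: 2
  mind friend mind: 2
7 duplicate windows → 42 − 7 = 35 distinct.

35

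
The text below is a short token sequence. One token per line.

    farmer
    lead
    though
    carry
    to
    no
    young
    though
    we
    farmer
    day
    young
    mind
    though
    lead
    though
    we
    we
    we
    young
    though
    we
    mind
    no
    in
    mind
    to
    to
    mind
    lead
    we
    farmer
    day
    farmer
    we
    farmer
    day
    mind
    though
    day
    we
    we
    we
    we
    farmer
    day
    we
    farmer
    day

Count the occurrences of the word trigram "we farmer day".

5

Scanning the 47 overlapping trigram windows for "we farmer day":
  position 9–11: we farmer day
  position 31–33: we farmer day
  position 35–37: we farmer day
  position 44–46: we farmer day
  position 47–49: we farmer day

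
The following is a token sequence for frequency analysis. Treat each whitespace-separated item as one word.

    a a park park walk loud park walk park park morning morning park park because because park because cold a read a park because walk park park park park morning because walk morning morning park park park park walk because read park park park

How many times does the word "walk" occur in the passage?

Scanning the 44 tokens for "walk":
  position 5: walk
  position 8: walk
  position 25: walk
  position 32: walk
  position 39: walk

5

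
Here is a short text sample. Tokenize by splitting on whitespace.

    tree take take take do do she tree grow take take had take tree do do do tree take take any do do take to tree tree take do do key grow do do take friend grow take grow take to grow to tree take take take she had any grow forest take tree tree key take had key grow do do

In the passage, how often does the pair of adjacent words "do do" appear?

7

Scanning the 61 overlapping bigram windows for "do do":
  position 5–6: do do
  position 15–16: do do
  position 16–17: do do
  position 22–23: do do
  position 29–30: do do
  position 33–34: do do
  position 61–62: do do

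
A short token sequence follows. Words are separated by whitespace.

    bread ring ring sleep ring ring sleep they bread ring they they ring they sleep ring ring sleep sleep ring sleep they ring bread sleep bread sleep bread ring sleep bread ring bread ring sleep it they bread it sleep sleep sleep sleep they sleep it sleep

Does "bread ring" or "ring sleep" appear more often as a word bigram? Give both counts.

"ring sleep" (6 vs 5)

"bread ring": 5 occurrences
"ring sleep": 6 occurrences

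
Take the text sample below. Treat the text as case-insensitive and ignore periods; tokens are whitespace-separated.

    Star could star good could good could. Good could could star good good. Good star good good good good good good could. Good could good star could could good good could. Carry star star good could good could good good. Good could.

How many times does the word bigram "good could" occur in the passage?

9

Scanning the 41 overlapping bigram windows for "good could":
  position 4–5: good could
  position 6–7: good could
  position 8–9: good could
  position 21–22: good could
  position 23–24: good could
  position 30–31: good could
  position 35–36: good could
  position 37–38: good could
  position 41–42: good could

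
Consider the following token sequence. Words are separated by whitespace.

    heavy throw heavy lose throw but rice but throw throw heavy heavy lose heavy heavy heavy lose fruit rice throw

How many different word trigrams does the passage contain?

20 tokens → 18 trigram windows in total.
Repeated trigrams (each contributes count−1 duplicates):
  heavy heavy lose: 2
1 duplicate windows → 18 − 1 = 17 distinct.

17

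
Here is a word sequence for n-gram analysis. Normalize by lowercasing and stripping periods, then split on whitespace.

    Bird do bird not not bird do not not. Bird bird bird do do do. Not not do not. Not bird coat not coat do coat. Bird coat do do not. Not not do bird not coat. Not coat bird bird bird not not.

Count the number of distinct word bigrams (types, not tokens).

15

44 tokens → 43 bigram windows in total.
Repeated bigrams (each contributes count−1 duplicates):
  not not: 7
  bird bird: 4
  do not: 4
  bird do: 3
  bird not: 3
  do do: 3
  not bird: 3
  not coat: 3
  … (6 more repeated)
28 duplicate windows → 43 − 28 = 15 distinct.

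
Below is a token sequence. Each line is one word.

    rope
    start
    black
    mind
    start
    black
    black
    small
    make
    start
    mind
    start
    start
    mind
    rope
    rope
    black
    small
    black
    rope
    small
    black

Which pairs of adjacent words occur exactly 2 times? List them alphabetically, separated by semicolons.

Bigram counts meeting the condition (exactly 2 times):
  black small: 2
  mind start: 2
  small black: 2
  start black: 2
  start mind: 2

black small; mind start; small black; start black; start mind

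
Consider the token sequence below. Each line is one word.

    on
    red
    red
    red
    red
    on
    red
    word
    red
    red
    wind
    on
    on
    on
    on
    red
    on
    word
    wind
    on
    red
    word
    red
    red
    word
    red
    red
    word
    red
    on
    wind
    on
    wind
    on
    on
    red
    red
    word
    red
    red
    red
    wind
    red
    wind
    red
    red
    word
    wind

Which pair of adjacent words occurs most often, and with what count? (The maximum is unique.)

"red red", 10 times

Bigram frequencies (highest first):
  red red: 10
  red word: 6
  on red: 5
  word red: 5
  wind on: 4
  on on: 4
  … (6 more, each ≤ 3)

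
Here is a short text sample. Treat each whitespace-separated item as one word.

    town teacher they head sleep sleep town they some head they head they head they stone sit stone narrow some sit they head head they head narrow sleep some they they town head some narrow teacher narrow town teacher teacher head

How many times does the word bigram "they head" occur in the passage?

5

Scanning the 40 overlapping bigram windows for "they head":
  position 3–4: they head
  position 11–12: they head
  position 13–14: they head
  position 22–23: they head
  position 25–26: they head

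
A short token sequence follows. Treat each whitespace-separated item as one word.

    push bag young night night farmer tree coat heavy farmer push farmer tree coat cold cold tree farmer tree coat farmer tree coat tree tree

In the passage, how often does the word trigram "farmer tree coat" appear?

4

Scanning the 23 overlapping trigram windows for "farmer tree coat":
  position 6–8: farmer tree coat
  position 12–14: farmer tree coat
  position 18–20: farmer tree coat
  position 21–23: farmer tree coat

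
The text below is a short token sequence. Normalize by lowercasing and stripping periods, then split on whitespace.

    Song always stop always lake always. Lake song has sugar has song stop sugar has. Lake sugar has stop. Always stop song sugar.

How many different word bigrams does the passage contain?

23 tokens → 22 bigram windows in total.
Repeated bigrams (each contributes count−1 duplicates):
  sugar has: 3
  always lake: 2
  always stop: 2
  stop always: 2
5 duplicate windows → 22 − 5 = 17 distinct.

17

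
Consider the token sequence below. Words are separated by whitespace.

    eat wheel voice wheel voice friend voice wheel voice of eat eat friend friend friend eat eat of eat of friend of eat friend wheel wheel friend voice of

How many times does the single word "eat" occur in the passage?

7

Scanning the 29 tokens for "eat":
  position 1: eat
  position 11: eat
  position 12: eat
  position 16: eat
  position 17: eat
  position 19: eat
  position 23: eat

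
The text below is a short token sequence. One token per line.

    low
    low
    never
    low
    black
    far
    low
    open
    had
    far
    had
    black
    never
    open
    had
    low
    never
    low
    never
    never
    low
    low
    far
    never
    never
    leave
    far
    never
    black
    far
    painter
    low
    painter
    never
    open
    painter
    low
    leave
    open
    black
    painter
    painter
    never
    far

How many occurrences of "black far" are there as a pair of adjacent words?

2

Scanning the 43 overlapping bigram windows for "black far":
  position 5–6: black far
  position 29–30: black far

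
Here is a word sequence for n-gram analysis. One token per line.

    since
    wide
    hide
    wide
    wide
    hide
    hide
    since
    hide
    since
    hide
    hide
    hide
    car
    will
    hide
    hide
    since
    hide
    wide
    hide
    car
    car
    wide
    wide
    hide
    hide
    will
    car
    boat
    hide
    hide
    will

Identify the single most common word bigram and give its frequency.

Bigram frequencies (highest first):
  hide hide: 6
  wide hide: 4
  hide since: 3
  since hide: 3
  hide wide: 2
  wide wide: 2
  … (10 more, each ≤ 2)

"hide hide", 6 times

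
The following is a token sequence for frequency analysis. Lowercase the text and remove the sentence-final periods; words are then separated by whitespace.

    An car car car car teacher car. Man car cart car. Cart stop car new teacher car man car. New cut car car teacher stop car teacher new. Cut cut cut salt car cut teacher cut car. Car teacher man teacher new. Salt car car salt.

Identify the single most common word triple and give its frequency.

Trigram frequencies (highest first):
  car car teacher: 3
  car car car: 2
  teacher car man: 2
  car man car: 2
  cut car car: 2
  an car car: 1
  … (32 more, each ≤ 1)

"car car teacher", 3 times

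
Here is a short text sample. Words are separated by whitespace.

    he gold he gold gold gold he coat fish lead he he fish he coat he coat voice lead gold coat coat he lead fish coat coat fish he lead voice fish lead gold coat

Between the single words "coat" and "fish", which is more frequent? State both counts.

"coat": 8 occurrences
"fish": 5 occurrences

"coat" (8 vs 5)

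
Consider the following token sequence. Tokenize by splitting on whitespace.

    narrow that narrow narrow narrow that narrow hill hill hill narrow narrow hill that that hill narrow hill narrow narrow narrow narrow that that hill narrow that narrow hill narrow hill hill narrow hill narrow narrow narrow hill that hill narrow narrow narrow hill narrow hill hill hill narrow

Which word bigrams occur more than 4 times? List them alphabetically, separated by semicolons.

hill hill; hill narrow; narrow hill; narrow narrow

Bigram counts meeting the condition (more than 4 times):
  hill hill: 5
  hill narrow: 10
  narrow hill: 9
  narrow narrow: 10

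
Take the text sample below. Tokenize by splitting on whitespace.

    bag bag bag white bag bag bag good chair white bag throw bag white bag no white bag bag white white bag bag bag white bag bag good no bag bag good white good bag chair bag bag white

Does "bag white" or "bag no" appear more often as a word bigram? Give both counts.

"bag white": 5 occurrences
"bag no": 1 occurrence

"bag white" (5 vs 1)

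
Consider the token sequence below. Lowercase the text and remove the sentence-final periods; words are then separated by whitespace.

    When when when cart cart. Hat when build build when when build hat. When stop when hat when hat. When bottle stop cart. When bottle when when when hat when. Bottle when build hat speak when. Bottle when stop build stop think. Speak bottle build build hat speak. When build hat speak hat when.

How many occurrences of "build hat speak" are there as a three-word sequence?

3

Scanning the 52 overlapping trigram windows for "build hat speak":
  position 33–35: build hat speak
  position 46–48: build hat speak
  position 50–52: build hat speak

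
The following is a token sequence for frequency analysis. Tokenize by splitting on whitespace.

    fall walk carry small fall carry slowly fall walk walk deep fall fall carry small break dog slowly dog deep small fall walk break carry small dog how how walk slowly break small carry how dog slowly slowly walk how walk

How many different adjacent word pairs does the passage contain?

32

41 tokens → 40 bigram windows in total.
Repeated bigrams (each contributes count−1 duplicates):
  carry small: 3
  fall walk: 3
  dog slowly: 2
  fall carry: 2
  how walk: 2
  small fall: 2
8 duplicate windows → 40 − 8 = 32 distinct.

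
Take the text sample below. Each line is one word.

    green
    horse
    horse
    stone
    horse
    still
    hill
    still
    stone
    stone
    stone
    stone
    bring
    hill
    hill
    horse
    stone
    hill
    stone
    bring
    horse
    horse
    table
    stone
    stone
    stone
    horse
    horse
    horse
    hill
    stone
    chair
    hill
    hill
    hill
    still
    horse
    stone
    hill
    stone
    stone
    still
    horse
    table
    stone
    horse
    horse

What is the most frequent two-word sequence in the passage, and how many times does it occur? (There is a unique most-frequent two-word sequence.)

"stone stone", 6 times

Bigram frequencies (highest first):
  stone stone: 6
  horse horse: 5
  horse stone: 3
  stone horse: 3
  hill hill: 3
  hill stone: 3
  … (17 more, each ≤ 2)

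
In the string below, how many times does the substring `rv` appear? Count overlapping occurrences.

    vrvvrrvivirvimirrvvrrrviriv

Sliding a length-2 window over the 27 characters (26 positions):
  position 2–3: rv
  position 6–7: rv
  position 11–12: rv
  position 17–18: rv
  position 22–23: rv

5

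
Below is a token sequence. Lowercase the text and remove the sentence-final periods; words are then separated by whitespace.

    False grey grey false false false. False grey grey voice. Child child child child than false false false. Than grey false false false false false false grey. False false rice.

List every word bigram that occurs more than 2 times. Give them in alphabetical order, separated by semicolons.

child child; false false; false grey; grey false

Bigram counts meeting the condition (more than 2 times):
  child child: 3
  false false: 11
  false grey: 3
  grey false: 3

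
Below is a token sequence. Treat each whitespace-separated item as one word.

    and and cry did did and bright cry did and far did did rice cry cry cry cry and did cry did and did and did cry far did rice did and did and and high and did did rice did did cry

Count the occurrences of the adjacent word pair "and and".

Scanning the 42 overlapping bigram windows for "and and":
  position 1–2: and and
  position 34–35: and and

2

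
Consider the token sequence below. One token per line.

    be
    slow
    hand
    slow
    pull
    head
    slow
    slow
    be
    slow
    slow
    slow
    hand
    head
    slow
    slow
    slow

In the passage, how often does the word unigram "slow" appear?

10

Scanning the 17 tokens for "slow":
  position 2: slow
  position 4: slow
  position 7: slow
  position 8: slow
  position 10: slow
  position 11: slow
  position 12: slow
  position 15: slow
  position 16: slow
  position 17: slow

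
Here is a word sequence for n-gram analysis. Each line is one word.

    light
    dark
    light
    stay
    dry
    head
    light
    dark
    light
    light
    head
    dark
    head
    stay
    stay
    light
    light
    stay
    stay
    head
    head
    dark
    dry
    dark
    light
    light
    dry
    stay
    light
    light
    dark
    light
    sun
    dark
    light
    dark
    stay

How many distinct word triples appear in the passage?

31

37 tokens → 35 trigram windows in total.
Repeated trigrams (each contributes count−1 duplicates):
  light dark light: 3
  dark light light: 2
  stay light light: 2
4 duplicate windows → 35 − 4 = 31 distinct.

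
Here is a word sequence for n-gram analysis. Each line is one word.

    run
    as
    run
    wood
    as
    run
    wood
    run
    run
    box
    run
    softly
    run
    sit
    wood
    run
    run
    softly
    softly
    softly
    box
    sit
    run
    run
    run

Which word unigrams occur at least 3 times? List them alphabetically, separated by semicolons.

run; softly; wood

Unigram counts meeting the condition (at least 3 times):
  run: 12
  softly: 4
  wood: 3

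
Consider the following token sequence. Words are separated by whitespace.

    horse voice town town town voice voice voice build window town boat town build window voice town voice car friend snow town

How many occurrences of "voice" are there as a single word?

Scanning the 22 tokens for "voice":
  position 2: voice
  position 6: voice
  position 7: voice
  position 8: voice
  position 16: voice
  position 18: voice

6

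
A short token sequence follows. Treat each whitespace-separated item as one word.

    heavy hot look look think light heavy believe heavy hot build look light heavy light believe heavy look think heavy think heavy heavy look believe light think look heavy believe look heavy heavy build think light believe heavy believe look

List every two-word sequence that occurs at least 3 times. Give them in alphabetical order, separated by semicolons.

believe heavy; heavy believe

Bigram counts meeting the condition (at least 3 times):
  believe heavy: 3
  heavy believe: 3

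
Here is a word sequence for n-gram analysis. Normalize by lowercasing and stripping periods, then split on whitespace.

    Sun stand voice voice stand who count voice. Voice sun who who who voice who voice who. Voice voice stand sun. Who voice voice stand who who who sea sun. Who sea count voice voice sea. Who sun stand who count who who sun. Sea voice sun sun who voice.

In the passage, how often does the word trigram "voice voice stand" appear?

3

Scanning the 48 overlapping trigram windows for "voice voice stand":
  position 3–5: voice voice stand
  position 18–20: voice voice stand
  position 23–25: voice voice stand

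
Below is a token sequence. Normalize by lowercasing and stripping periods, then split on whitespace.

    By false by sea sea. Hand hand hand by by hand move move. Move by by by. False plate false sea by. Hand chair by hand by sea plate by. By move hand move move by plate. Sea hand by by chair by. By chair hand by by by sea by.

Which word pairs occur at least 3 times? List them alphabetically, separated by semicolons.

Bigram counts meeting the condition (at least 3 times):
  by by: 8
  by hand: 3
  by sea: 3
  hand by: 4
  move move: 3

by by; by hand; by sea; hand by; move move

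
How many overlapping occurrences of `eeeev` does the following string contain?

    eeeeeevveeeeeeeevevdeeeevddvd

3

Sliding a length-5 window over the 29 characters (25 positions):
  position 3–7: eeeev
  position 13–17: eeeev
  position 21–25: eeeev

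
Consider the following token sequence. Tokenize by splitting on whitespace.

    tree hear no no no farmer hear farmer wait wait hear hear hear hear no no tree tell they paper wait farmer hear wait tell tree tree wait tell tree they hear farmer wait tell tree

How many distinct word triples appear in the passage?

29

36 tokens → 34 trigram windows in total.
Repeated trigrams (each contributes count−1 duplicates):
  wait tell tree: 3
  hear farmer wait: 2
  hear hear hear: 2
  hear no no: 2
5 duplicate windows → 34 − 5 = 29 distinct.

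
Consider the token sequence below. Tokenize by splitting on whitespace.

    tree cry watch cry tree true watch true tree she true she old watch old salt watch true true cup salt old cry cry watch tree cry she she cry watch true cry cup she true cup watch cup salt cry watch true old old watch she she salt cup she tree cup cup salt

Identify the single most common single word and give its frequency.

"watch", 9 times

Unigram frequencies (highest first):
  watch: 9
  cry: 8
  true: 8
  she: 8
  cup: 7
  tree: 5
  … (2 more, each ≤ 5)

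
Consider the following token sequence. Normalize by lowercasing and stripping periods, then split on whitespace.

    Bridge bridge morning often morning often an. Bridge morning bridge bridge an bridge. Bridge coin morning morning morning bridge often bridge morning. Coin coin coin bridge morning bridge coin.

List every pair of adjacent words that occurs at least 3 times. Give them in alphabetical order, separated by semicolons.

Bigram counts meeting the condition (at least 3 times):
  bridge bridge: 3
  bridge morning: 4
  morning bridge: 3

bridge bridge; bridge morning; morning bridge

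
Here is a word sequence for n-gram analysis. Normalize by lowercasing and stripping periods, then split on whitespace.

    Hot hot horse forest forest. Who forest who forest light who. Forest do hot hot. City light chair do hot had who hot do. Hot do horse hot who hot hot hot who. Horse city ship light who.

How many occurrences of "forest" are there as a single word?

5

Scanning the 38 tokens for "forest":
  position 4: forest
  position 5: forest
  position 7: forest
  position 9: forest
  position 12: forest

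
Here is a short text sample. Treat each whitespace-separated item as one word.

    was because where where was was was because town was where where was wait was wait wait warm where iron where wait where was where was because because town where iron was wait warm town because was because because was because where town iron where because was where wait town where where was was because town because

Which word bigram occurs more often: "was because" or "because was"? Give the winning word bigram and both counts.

"was because": 6 occurrences
"because was": 3 occurrences

"was because" (6 vs 3)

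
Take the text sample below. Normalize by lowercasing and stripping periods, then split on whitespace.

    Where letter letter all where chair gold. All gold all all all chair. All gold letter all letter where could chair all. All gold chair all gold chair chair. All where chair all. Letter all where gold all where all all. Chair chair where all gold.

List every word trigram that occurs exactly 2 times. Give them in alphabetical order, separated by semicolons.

all all chair; all gold chair; all where chair; chair all gold; letter all where

Trigram counts meeting the condition (exactly 2 times):
  all all chair: 2
  all gold chair: 2
  all where chair: 2
  chair all gold: 2
  letter all where: 2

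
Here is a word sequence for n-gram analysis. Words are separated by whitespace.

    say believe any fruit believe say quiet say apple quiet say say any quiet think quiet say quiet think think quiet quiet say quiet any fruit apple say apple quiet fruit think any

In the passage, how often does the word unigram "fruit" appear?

Scanning the 33 tokens for "fruit":
  position 4: fruit
  position 26: fruit
  position 31: fruit

3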